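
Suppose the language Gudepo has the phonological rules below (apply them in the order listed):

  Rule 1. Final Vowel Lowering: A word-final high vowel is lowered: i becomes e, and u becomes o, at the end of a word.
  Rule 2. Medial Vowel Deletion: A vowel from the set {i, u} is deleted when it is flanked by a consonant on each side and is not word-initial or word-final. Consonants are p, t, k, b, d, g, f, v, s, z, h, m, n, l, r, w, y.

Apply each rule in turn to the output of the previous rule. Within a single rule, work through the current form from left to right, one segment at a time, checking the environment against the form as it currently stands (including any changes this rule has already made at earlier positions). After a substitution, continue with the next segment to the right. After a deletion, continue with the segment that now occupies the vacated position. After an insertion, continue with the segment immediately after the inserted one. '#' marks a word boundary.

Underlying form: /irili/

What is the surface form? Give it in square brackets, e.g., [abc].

Rule 1 Final Vowel Lowering: [irili] → [irile]
Rule 2 Medial Vowel Deletion: [irile] → [irle]

[irle]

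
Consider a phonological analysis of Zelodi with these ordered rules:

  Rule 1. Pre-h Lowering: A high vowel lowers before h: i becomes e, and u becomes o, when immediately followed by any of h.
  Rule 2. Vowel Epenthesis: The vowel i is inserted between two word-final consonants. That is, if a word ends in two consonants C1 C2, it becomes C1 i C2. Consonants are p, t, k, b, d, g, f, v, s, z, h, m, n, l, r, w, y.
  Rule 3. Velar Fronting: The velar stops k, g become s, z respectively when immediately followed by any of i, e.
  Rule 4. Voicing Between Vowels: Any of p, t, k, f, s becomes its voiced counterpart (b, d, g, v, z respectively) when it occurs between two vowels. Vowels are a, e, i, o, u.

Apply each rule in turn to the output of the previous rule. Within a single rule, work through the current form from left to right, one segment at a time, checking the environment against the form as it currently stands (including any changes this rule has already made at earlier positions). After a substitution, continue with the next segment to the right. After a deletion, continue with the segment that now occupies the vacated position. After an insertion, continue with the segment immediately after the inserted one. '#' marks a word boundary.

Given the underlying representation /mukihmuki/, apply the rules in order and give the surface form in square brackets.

Rule 1 Pre-h Lowering: [mukihmuki] → [mukehmuki]
Rule 2 Vowel Epenthesis: no change — [mukehmuki]
Rule 3 Velar Fronting: [mukehmuki] → [musehmusi]
Rule 4 Voicing Between Vowels: [musehmusi] → [muzehmuzi]

[muzehmuzi]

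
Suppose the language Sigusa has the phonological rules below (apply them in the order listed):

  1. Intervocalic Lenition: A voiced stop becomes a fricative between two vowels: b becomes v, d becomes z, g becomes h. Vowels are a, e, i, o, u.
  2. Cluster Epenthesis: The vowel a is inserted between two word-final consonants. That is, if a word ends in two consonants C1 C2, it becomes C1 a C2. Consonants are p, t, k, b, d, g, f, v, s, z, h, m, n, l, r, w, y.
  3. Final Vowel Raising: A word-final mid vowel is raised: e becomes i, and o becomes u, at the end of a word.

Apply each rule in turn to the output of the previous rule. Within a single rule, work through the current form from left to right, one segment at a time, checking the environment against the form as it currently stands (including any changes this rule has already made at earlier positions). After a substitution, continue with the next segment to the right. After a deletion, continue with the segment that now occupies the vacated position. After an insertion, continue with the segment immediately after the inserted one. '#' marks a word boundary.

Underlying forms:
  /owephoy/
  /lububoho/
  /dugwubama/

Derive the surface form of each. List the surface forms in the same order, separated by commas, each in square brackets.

[owephoy], [luvuvohu], [dugwuvama]

/owephoy/:
  1 Intervocalic Lenition: no change — [owephoy]
  2 Cluster Epenthesis: no change — [owephoy]
  3 Final Vowel Raising: no change — [owephoy]
/lububoho/:
  1 Intervocalic Lenition: [lububoho] → [luvuvoho]
  2 Cluster Epenthesis: no change — [luvuvoho]
  3 Final Vowel Raising: [luvuvoho] → [luvuvohu]
/dugwubama/:
  1 Intervocalic Lenition: [dugwubama] → [dugwuvama]
  2 Cluster Epenthesis: no change — [dugwuvama]
  3 Final Vowel Raising: no change — [dugwuvama]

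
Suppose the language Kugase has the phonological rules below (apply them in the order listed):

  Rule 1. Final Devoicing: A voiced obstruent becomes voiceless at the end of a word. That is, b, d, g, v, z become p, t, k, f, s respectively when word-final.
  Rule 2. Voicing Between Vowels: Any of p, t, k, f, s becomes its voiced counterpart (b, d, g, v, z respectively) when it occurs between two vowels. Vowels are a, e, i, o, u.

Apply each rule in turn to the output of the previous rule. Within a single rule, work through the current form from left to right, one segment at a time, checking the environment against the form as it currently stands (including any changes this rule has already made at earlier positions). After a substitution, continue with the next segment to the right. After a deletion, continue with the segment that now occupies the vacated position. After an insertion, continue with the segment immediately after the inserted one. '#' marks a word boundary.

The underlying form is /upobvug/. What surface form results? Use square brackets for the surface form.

[ubobvuk]

Rule 1 Final Devoicing: [upobvug] → [upobvuk]
Rule 2 Voicing Between Vowels: [upobvuk] → [ubobvuk]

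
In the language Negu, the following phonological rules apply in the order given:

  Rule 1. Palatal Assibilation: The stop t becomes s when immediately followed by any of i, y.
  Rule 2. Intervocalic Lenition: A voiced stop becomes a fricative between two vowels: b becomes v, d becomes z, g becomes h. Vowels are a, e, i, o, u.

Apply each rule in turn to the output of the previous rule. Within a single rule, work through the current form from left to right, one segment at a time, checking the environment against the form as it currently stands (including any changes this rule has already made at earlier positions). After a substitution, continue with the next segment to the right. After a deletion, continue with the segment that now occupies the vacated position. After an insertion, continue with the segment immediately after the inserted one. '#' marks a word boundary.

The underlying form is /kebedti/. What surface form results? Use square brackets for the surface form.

[kevedsi]

Rule 1 Palatal Assibilation: [kebedti] → [kebedsi]
Rule 2 Intervocalic Lenition: [kebedsi] → [kevedsi]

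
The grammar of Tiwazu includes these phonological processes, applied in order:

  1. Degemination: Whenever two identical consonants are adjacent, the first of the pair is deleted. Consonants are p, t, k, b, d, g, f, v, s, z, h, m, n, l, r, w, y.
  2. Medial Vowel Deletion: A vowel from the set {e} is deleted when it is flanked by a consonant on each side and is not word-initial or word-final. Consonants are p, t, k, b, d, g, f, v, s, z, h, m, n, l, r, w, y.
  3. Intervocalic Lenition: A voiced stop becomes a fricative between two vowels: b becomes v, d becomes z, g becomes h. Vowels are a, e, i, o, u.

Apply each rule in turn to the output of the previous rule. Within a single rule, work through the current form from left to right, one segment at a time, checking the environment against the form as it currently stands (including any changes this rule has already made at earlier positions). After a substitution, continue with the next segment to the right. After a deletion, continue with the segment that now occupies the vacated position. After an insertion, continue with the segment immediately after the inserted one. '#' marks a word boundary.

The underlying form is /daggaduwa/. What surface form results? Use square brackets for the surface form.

1 Degemination: [daggaduwa] → [dagaduwa]
2 Medial Vowel Deletion: no change — [dagaduwa]
3 Intervocalic Lenition: [dagaduwa] → [dahazuwa]

[dahazuwa]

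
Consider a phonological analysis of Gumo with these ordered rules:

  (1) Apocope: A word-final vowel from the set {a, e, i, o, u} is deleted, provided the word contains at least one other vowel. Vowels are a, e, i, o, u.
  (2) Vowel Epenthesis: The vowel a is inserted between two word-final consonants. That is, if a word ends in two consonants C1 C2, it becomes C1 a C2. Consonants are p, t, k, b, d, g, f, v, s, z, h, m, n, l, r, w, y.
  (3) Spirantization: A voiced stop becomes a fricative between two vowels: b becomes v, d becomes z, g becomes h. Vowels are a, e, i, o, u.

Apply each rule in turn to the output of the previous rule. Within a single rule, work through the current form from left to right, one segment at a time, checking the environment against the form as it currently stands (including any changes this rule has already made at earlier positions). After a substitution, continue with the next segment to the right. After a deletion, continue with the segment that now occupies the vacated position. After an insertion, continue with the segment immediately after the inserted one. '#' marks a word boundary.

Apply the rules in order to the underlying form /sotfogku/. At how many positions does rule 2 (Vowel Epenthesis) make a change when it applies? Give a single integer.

1

(1) Apocope: [sotfogku] → [sotfogk]
(2) Vowel Epenthesis: [sotfogk] → [sotfogak]
(3) Spirantization: [sotfogak] → [sotfohak]
Rule 2 changed 1 position(s).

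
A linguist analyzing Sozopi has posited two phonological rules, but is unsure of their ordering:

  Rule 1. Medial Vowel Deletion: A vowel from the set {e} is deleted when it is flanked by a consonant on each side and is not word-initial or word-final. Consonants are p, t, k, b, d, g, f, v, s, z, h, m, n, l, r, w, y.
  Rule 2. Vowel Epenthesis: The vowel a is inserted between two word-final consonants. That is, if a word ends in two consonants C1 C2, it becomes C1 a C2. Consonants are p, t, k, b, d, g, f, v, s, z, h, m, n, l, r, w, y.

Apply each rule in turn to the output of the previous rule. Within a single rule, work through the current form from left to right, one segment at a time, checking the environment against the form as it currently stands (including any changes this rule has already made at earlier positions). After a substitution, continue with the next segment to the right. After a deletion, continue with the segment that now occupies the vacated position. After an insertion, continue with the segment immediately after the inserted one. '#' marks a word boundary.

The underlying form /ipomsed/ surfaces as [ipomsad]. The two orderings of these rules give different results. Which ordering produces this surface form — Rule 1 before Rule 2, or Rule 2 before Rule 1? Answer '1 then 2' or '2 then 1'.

Order 1 then 2:
  1 Medial Vowel Deletion: [ipomsed] → [ipomsd]
  2 Vowel Epenthesis: [ipomsd] → [ipomsad]
  result: [ipomsad]
Order 2 then 1:
  2 Vowel Epenthesis: no change — [ipomsed]
  1 Medial Vowel Deletion: [ipomsed] → [ipomsd]
  result: [ipomsd]

1 then 2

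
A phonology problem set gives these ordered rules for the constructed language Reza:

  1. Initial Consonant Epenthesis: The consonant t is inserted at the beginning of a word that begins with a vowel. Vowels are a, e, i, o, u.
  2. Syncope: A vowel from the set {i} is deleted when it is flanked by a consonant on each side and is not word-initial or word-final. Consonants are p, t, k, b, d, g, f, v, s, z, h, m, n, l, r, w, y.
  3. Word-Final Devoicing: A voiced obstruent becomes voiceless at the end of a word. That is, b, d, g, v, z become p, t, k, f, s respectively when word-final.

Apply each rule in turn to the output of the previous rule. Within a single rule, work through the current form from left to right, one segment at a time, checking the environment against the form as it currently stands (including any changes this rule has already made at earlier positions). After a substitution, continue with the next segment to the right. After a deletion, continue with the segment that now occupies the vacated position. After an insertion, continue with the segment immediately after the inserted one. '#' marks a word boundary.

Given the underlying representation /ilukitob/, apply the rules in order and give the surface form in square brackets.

[tluktop]

1 Initial Consonant Epenthesis: [ilukitob] → [tilukitob]
2 Syncope: [tilukitob] → [tluktob]
3 Word-Final Devoicing: [tluktob] → [tluktop]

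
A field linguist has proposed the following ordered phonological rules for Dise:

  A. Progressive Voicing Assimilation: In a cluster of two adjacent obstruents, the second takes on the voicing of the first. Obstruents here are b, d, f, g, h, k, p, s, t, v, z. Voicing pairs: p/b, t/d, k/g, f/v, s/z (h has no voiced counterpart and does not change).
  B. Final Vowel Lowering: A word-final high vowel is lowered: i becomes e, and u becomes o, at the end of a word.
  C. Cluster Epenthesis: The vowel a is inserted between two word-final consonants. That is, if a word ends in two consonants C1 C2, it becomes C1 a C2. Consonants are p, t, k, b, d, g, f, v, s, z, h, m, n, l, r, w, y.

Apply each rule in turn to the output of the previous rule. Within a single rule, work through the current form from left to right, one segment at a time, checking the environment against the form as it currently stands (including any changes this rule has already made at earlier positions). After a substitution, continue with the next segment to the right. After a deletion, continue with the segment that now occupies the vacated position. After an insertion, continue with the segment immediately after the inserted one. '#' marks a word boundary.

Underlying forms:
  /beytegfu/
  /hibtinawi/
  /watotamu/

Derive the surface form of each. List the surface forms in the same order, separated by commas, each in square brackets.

/beytegfu/:
  A Progressive Voicing Assimilation: [beytegfu] → [beytegvu]
  B Final Vowel Lowering: [beytegvu] → [beytegvo]
  C Cluster Epenthesis: no change — [beytegvo]
/hibtinawi/:
  A Progressive Voicing Assimilation: [hibtinawi] → [hibdinawi]
  B Final Vowel Lowering: [hibdinawi] → [hibdinawe]
  C Cluster Epenthesis: no change — [hibdinawe]
/watotamu/:
  A Progressive Voicing Assimilation: no change — [watotamu]
  B Final Vowel Lowering: [watotamu] → [watotamo]
  C Cluster Epenthesis: no change — [watotamo]

[beytegvo], [hibdinawe], [watotamo]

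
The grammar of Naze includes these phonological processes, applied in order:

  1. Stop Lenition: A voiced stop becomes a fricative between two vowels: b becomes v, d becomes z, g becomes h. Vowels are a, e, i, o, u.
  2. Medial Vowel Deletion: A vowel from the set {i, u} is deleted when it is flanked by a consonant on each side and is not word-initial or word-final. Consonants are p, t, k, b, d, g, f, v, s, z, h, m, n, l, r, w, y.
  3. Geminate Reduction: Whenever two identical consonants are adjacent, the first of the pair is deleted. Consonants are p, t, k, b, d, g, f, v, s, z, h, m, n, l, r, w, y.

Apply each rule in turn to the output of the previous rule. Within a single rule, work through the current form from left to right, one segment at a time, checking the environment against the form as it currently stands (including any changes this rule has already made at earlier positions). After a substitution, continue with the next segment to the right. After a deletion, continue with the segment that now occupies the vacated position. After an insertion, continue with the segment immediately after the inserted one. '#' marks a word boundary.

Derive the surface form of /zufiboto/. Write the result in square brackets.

1 Stop Lenition: [zufiboto] → [zufivoto]
2 Medial Vowel Deletion: [zufivoto] → [zfvoto]
3 Geminate Reduction: no change — [zfvoto]

[zfvoto]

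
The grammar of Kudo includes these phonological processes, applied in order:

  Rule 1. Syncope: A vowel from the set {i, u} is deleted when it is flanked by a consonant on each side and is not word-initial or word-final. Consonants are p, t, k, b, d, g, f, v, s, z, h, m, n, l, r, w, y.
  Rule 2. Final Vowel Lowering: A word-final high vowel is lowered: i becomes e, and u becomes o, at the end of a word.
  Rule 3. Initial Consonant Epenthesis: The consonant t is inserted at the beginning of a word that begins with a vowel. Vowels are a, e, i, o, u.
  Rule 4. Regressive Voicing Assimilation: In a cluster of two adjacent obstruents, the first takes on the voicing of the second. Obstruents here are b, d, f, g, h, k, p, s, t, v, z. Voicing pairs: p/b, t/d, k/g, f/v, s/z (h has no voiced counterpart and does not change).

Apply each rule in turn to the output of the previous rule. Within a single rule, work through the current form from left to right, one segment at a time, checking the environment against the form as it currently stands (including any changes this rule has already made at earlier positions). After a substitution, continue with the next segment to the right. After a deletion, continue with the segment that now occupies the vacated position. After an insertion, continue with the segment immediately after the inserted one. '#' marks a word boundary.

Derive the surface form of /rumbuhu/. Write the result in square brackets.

Rule 1 Syncope: [rumbuhu] → [rmbhu]
Rule 2 Final Vowel Lowering: [rmbhu] → [rmbho]
Rule 3 Initial Consonant Epenthesis: no change — [rmbho]
Rule 4 Regressive Voicing Assimilation: [rmbho] → [rmpho]

[rmpho]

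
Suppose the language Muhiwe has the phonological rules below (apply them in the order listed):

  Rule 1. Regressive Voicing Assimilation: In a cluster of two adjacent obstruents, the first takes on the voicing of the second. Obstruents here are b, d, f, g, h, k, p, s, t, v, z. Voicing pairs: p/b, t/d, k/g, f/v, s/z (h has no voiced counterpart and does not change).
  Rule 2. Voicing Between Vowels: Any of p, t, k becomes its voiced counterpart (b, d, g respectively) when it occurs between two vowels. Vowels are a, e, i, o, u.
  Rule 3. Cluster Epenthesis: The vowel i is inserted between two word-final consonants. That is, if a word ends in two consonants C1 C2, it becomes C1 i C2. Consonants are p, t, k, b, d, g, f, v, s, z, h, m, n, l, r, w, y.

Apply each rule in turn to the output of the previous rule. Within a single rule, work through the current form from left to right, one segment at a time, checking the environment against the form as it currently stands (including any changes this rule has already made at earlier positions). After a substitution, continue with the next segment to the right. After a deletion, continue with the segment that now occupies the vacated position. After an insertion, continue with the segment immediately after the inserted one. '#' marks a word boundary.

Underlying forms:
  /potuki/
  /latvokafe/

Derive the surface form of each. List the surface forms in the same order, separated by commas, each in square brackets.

/potuki/:
  Rule 1 Regressive Voicing Assimilation: no change — [potuki]
  Rule 2 Voicing Between Vowels: [potuki] → [podugi]
  Rule 3 Cluster Epenthesis: no change — [podugi]
/latvokafe/:
  Rule 1 Regressive Voicing Assimilation: [latvokafe] → [ladvokafe]
  Rule 2 Voicing Between Vowels: [ladvokafe] → [ladvogafe]
  Rule 3 Cluster Epenthesis: no change — [ladvogafe]

[podugi], [ladvogafe]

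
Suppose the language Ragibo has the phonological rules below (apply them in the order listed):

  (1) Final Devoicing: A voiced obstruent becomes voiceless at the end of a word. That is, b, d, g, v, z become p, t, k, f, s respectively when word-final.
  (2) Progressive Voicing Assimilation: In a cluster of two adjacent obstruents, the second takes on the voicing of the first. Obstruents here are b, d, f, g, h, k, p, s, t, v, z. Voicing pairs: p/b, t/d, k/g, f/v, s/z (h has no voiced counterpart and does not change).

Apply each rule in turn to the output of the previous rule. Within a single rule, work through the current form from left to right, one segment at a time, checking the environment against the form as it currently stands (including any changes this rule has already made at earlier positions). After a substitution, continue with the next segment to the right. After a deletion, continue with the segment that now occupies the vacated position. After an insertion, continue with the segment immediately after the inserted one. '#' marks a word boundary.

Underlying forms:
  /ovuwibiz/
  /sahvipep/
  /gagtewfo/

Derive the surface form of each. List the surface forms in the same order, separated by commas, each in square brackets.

/ovuwibiz/:
  (1) Final Devoicing: [ovuwibiz] → [ovuwibis]
  (2) Progressive Voicing Assimilation: no change — [ovuwibis]
/sahvipep/:
  (1) Final Devoicing: no change — [sahvipep]
  (2) Progressive Voicing Assimilation: [sahvipep] → [sahfipep]
/gagtewfo/:
  (1) Final Devoicing: no change — [gagtewfo]
  (2) Progressive Voicing Assimilation: [gagtewfo] → [gagdewfo]

[ovuwibis], [sahfipep], [gagdewfo]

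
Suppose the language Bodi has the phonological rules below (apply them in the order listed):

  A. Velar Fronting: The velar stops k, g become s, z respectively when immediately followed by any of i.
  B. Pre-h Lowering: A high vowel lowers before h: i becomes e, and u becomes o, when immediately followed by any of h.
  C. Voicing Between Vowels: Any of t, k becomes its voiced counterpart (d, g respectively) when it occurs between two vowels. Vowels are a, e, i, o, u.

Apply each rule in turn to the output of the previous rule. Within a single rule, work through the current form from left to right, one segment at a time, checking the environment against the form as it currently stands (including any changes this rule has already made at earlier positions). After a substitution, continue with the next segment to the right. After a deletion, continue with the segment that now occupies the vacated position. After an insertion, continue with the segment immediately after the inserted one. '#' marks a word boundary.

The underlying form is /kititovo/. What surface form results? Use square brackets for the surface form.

A Velar Fronting: [kititovo] → [sititovo]
B Pre-h Lowering: no change — [sititovo]
C Voicing Between Vowels: [sititovo] → [sididovo]

[sididovo]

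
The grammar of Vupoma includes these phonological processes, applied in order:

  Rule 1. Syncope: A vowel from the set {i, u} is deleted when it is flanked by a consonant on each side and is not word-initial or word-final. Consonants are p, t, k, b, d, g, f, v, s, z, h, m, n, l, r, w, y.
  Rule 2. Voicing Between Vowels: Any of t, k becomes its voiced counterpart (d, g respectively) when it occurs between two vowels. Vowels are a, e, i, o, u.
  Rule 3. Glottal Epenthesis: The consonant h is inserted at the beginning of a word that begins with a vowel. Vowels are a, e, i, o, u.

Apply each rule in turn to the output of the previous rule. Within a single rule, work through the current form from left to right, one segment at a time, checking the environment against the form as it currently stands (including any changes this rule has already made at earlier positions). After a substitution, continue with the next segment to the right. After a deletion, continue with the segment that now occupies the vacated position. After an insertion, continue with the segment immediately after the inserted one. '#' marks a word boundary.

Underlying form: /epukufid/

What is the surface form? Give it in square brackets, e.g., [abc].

Rule 1 Syncope: [epukufid] → [epkfd]
Rule 2 Voicing Between Vowels: no change — [epkfd]
Rule 3 Glottal Epenthesis: [epkfd] → [hepkfd]

[hepkfd]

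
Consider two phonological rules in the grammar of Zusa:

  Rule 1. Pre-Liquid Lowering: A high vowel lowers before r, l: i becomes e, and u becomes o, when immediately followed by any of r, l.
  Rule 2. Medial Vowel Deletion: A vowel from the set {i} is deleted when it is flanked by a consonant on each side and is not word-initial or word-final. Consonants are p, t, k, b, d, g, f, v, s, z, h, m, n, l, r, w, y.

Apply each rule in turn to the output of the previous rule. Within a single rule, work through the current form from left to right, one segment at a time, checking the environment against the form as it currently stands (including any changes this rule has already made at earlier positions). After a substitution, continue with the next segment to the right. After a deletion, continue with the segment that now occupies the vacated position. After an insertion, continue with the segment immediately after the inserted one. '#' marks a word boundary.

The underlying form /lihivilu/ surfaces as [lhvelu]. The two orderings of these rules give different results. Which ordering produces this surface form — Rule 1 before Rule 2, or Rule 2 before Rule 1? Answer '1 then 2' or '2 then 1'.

1 then 2

Order 1 then 2:
  1 Pre-Liquid Lowering: [lihivilu] → [lihivelu]
  2 Medial Vowel Deletion: [lihivelu] → [lhvelu]
  result: [lhvelu]
Order 2 then 1:
  2 Medial Vowel Deletion: [lihivilu] → [lhvlu]
  1 Pre-Liquid Lowering: no change — [lhvlu]
  result: [lhvlu]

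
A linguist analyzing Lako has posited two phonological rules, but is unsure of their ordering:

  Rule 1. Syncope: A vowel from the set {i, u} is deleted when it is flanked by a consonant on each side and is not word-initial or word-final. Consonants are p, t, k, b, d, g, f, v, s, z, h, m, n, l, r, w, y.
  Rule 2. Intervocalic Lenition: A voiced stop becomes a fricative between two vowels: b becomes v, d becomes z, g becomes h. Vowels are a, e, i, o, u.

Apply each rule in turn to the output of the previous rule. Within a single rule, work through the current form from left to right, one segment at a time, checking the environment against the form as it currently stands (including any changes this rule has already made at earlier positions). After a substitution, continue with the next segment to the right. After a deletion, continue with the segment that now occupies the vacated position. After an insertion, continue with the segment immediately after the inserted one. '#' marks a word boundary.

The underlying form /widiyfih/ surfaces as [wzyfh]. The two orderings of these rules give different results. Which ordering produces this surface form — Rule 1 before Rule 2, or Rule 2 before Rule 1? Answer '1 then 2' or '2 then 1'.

Order 1 then 2:
  1 Syncope: [widiyfih] → [wdyfh]
  2 Intervocalic Lenition: no change — [wdyfh]
  result: [wdyfh]
Order 2 then 1:
  2 Intervocalic Lenition: [widiyfih] → [wiziyfih]
  1 Syncope: [wiziyfih] → [wzyfh]
  result: [wzyfh]

2 then 1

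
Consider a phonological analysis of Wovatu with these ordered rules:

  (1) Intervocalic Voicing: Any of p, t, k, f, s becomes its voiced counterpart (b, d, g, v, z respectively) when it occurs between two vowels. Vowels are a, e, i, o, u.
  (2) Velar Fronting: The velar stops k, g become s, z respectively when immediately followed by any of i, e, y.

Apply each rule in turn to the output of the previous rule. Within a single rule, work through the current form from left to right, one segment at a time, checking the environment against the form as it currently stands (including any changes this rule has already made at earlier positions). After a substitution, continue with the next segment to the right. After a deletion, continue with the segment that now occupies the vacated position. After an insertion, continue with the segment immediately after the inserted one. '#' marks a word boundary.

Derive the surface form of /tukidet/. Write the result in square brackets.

[tuzidet]

(1) Intervocalic Voicing: [tukidet] → [tugidet]
(2) Velar Fronting: [tugidet] → [tuzidet]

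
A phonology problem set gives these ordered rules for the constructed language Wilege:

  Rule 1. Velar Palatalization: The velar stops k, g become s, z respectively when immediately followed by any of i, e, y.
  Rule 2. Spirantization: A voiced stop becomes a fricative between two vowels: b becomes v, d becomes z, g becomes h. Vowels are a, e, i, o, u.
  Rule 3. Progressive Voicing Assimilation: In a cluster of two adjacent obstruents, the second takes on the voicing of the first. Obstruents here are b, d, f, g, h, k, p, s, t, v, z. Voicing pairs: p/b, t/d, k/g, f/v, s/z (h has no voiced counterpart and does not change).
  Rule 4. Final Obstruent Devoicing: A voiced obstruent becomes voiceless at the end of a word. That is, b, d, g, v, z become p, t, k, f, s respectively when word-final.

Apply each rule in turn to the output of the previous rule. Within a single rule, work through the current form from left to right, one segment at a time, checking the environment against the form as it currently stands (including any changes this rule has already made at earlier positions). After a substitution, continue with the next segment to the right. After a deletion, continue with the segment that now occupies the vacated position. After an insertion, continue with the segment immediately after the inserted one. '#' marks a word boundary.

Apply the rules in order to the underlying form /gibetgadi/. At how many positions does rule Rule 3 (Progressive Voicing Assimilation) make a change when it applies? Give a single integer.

1

Rule 1 Velar Palatalization: [gibetgadi] → [zibetgadi]
Rule 2 Spirantization: [zibetgadi] → [zivetgazi]
Rule 3 Progressive Voicing Assimilation: [zivetgazi] → [zivetkazi]
Rule 4 Final Obstruent Devoicing: no change — [zivetkazi]
Rule Rule 3 changed 1 position(s).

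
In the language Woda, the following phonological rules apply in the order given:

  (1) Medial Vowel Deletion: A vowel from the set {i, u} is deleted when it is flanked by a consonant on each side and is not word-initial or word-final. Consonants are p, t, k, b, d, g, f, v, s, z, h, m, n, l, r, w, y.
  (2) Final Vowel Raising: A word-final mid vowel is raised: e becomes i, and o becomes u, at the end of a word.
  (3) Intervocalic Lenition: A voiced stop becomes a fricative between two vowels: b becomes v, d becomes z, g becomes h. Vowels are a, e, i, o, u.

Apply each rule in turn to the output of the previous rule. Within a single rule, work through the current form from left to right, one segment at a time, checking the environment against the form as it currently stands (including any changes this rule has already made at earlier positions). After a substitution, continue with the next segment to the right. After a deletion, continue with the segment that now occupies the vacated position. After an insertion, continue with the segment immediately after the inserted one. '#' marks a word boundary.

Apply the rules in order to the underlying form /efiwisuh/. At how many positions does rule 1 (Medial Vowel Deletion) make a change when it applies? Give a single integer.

3

(1) Medial Vowel Deletion: [efiwisuh] → [efwsh]
(2) Final Vowel Raising: no change — [efwsh]
(3) Intervocalic Lenition: no change — [efwsh]
Rule 1 changed 3 position(s).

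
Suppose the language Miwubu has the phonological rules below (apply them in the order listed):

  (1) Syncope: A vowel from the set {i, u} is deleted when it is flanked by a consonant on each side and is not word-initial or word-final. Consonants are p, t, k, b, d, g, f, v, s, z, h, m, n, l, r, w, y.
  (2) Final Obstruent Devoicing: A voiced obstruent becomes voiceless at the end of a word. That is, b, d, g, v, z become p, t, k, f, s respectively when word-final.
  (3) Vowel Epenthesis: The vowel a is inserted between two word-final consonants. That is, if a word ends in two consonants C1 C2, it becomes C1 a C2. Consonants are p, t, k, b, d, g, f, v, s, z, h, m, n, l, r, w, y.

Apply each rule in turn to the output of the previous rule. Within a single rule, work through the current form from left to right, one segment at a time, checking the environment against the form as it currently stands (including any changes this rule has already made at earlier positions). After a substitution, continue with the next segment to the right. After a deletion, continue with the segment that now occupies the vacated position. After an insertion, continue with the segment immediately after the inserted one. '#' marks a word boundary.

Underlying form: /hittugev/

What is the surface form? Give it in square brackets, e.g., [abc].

[httgef]

(1) Syncope: [hittugev] → [httgev]
(2) Final Obstruent Devoicing: [httgev] → [httgef]
(3) Vowel Epenthesis: no change — [httgef]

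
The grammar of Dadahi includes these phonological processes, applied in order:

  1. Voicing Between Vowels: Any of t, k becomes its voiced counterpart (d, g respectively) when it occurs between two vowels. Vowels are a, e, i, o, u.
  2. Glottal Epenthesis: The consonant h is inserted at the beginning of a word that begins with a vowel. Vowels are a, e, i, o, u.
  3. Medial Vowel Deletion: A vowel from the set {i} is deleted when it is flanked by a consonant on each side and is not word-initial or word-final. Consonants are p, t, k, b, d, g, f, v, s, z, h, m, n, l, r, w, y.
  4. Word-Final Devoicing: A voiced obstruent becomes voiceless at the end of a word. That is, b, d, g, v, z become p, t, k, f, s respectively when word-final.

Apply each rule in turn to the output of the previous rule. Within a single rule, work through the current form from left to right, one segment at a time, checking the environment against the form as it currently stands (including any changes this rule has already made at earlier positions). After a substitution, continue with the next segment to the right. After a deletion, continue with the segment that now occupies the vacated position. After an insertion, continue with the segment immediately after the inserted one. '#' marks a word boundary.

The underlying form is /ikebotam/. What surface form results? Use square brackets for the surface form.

[hgebodam]

1 Voicing Between Vowels: [ikebotam] → [igebodam]
2 Glottal Epenthesis: [igebodam] → [higebodam]
3 Medial Vowel Deletion: [higebodam] → [hgebodam]
4 Word-Final Devoicing: no change — [hgebodam]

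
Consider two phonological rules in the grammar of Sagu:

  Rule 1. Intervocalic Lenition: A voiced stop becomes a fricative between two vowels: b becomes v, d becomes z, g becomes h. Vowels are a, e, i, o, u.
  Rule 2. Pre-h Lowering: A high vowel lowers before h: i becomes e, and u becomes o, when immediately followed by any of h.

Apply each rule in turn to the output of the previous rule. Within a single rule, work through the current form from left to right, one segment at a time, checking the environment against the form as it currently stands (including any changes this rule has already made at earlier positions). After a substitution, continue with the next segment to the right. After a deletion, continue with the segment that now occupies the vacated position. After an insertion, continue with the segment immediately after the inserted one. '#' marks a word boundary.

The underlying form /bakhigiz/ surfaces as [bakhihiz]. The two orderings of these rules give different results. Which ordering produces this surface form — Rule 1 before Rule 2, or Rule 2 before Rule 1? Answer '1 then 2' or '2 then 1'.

2 then 1

Order 1 then 2:
  1 Intervocalic Lenition: [bakhigiz] → [bakhihiz]
  2 Pre-h Lowering: [bakhihiz] → [bakhehiz]
  result: [bakhehiz]
Order 2 then 1:
  2 Pre-h Lowering: no change — [bakhigiz]
  1 Intervocalic Lenition: [bakhigiz] → [bakhihiz]
  result: [bakhihiz]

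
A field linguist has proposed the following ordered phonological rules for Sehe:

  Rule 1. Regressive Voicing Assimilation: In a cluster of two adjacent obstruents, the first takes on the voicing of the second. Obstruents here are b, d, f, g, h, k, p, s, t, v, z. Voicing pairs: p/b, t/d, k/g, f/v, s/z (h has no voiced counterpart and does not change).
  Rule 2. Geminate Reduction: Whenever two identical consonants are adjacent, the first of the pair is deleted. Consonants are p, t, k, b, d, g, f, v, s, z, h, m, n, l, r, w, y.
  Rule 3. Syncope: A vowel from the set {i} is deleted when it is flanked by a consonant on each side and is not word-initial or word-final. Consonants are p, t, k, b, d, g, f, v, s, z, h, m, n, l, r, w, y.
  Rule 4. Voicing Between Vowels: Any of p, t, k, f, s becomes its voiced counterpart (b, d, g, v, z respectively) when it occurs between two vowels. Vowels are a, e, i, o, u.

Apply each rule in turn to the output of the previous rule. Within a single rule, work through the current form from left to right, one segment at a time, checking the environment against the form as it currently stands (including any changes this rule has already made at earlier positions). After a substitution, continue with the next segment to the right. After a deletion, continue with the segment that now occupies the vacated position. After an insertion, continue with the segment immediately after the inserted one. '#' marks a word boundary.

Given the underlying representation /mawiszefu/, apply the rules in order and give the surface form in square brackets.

[mawzevu]

Rule 1 Regressive Voicing Assimilation: [mawiszefu] → [mawizzefu]
Rule 2 Geminate Reduction: [mawizzefu] → [mawizefu]
Rule 3 Syncope: [mawizefu] → [mawzefu]
Rule 4 Voicing Between Vowels: [mawzefu] → [mawzevu]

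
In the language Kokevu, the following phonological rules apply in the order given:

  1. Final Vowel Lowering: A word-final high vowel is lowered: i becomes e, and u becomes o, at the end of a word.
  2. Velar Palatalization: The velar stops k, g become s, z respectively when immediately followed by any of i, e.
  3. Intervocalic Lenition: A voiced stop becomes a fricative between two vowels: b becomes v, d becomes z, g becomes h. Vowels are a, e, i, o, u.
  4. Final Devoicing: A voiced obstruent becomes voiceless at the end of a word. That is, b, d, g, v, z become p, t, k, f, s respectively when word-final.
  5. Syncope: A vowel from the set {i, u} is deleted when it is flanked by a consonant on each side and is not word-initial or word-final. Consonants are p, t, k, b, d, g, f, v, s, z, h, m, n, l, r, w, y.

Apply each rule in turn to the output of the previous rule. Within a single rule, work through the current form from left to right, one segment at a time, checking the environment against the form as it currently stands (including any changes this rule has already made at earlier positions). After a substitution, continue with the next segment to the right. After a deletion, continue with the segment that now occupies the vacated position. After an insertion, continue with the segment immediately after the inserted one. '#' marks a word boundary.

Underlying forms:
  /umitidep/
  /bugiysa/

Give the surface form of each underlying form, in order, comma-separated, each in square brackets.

/umitidep/:
  1 Final Vowel Lowering: no change — [umitidep]
  2 Velar Palatalization: no change — [umitidep]
  3 Intervocalic Lenition: [umitidep] → [umitizep]
  4 Final Devoicing: no change — [umitizep]
  5 Syncope: [umitizep] → [umtzep]
/bugiysa/:
  1 Final Vowel Lowering: no change — [bugiysa]
  2 Velar Palatalization: [bugiysa] → [buziysa]
  3 Intervocalic Lenition: no change — [buziysa]
  4 Final Devoicing: no change — [buziysa]
  5 Syncope: [buziysa] → [bzysa]

[umtzep], [bzysa]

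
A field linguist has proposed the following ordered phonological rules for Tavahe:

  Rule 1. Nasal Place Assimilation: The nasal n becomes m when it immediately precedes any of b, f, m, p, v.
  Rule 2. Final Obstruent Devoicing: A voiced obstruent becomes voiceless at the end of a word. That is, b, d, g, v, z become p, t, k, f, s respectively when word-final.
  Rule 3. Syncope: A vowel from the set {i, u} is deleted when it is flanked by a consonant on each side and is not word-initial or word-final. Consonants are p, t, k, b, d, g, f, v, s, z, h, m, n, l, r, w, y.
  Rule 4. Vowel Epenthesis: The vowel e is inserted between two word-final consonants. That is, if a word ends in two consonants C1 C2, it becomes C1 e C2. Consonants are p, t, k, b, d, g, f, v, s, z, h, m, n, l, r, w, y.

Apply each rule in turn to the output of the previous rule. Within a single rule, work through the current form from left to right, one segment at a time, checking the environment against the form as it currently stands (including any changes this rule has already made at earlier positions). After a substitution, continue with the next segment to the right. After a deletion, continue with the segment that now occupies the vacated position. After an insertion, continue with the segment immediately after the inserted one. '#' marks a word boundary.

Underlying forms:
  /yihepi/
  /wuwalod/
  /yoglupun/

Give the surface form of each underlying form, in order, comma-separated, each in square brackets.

/yihepi/:
  Rule 1 Nasal Place Assimilation: no change — [yihepi]
  Rule 2 Final Obstruent Devoicing: no change — [yihepi]
  Rule 3 Syncope: [yihepi] → [yhepi]
  Rule 4 Vowel Epenthesis: no change — [yhepi]
/wuwalod/:
  Rule 1 Nasal Place Assimilation: no change — [wuwalod]
  Rule 2 Final Obstruent Devoicing: [wuwalod] → [wuwalot]
  Rule 3 Syncope: [wuwalot] → [wwalot]
  Rule 4 Vowel Epenthesis: no change — [wwalot]
/yoglupun/:
  Rule 1 Nasal Place Assimilation: no change — [yoglupun]
  Rule 2 Final Obstruent Devoicing: no change — [yoglupun]
  Rule 3 Syncope: [yoglupun] → [yoglpn]
  Rule 4 Vowel Epenthesis: [yoglpn] → [yoglpen]

[yhepi], [wwalot], [yoglpen]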